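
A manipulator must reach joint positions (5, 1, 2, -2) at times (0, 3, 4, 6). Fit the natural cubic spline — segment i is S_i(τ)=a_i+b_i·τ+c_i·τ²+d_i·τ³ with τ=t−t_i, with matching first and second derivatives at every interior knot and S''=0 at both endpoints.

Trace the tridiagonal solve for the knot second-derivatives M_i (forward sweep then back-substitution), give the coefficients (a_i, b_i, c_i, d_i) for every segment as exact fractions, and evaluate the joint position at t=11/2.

Δ: Δ0=-4/3, Δ1=1, Δ2=-2
row 1: diag=8, rhs=14; c'=1/8, d'=7/4
row 2: denom=6−1·1/8=47/8; d'=(-18−1·7/4)/(47/8)=-158/47
back: M2=-158/47
back: M1=7/4−1/8·-158/47=102/47
M: M0=0, M1=102/47, M2=-158/47, M3=0
seg 0: a=5, c=M0/2=0, d=(M1−M0)/(6·3)=17/141, b=Δ0−h0·(2M0+M1)/6=-341/141
seg 1: a=1, c=M1/2=51/47, d=(M2−M1)/(6·1)=-130/141, b=Δ1−h1·(2M1+M2)/6=118/141
seg 2: a=2, c=M2/2=-79/47, d=(M3−M2)/(6·2)=79/282, b=Δ2−h2·(2M2+M3)/6=34/141
t_q=11/2 → seg 2, τ=3/2; S=2+34/141·τ+-79/47·τ²+79/282·τ³=-357/752

  seg 0: a=5 b=-341/141 c=0 d=17/141
  seg 1: a=1 b=118/141 c=51/47 d=-130/141
  seg 2: a=2 b=34/141 c=-79/47 d=79/282
S(11/2) = -357/752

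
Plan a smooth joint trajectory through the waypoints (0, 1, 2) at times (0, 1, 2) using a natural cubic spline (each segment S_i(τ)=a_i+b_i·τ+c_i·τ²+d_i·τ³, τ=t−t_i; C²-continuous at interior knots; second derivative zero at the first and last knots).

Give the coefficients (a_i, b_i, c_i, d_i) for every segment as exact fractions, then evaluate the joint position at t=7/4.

Δ: Δ0=1, Δ1=1
row 1: diag=4, rhs=0; c'=1/4, d'=0
back: M1=0
M: M0=0, M1=0, M2=0
seg 0: a=0, c=M0/2=0, d=(M1−M0)/(6·1)=0, b=Δ0−h0·(2M0+M1)/6=1
seg 1: a=1, c=M1/2=0, d=(M2−M1)/(6·1)=0, b=Δ1−h1·(2M1+M2)/6=1
t_q=7/4 → seg 1, τ=3/4; S=1+1·τ+0·τ²+0·τ³=7/4

  seg 0: a=0 b=1 c=0 d=0
  seg 1: a=1 b=1 c=0 d=0
S(7/4) = 7/4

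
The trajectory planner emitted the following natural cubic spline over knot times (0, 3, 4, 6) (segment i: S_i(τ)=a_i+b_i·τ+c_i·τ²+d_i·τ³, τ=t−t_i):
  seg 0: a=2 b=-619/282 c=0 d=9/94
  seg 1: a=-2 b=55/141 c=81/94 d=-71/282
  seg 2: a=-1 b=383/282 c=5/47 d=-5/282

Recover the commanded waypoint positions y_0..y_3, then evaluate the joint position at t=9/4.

y_0=2 y_1=-2 y_2=-1 y_3=2
S(9/4) = -11119/6016

y_0 = S_0(0) = a_0 = 2
y_1 = S_1(0) = a_1 = -2
y_2 = S_2(0) = a_2 = -1
y_3 = S_2(2) = 2
t_q=9/4 is in segment 0 (τ=9/4); S_0(τ)=-11119/6016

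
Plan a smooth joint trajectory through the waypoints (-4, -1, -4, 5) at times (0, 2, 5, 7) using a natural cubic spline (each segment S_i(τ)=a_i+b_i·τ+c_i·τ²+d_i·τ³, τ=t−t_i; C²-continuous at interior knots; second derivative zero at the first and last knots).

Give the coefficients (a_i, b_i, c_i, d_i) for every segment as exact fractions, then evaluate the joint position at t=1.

  seg 0: a=-4 b=439/182 c=0 d=-83/364
  seg 1: a=-1 b=-59/182 c=-249/182 d=8/21
  seg 2: a=-4 b=319/182 c=375/182 d=-125/364
S(1) = -661/364

Δ: Δ0=3/2, Δ1=-1, Δ2=9/2
row 1: diag=10, rhs=-15; c'=3/10, d'=-3/2
row 2: denom=10−3·3/10=91/10; d'=(33−3·-3/2)/(91/10)=375/91
back: M2=375/91
back: M1=-3/2−3/10·375/91=-249/91
M: M0=0, M1=-249/91, M2=375/91, M3=0
seg 0: a=-4, c=M0/2=0, d=(M1−M0)/(6·2)=-83/364, b=Δ0−h0·(2M0+M1)/6=439/182
seg 1: a=-1, c=M1/2=-249/182, d=(M2−M1)/(6·3)=8/21, b=Δ1−h1·(2M1+M2)/6=-59/182
seg 2: a=-4, c=M2/2=375/182, d=(M3−M2)/(6·2)=-125/364, b=Δ2−h2·(2M2+M3)/6=319/182
t_q=1 → seg 0, τ=1; S=-4+439/182·τ+0·τ²+-83/364·τ³=-661/364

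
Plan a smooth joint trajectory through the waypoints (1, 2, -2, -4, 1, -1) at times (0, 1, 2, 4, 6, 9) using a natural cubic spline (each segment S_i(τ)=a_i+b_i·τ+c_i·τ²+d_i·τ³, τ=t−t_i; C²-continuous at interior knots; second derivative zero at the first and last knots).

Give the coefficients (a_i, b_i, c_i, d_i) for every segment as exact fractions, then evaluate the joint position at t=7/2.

  seg 0: a=1 b=2860/1191 c=0 d=-1669/1191
  seg 1: a=2 b=-2147/1191 c=-1669/397 d=2390/1191
  seg 2: a=-2 b=-4991/1191 c=721/397 d=-263/2382
  seg 3: a=-4 b=2083/1191 c=458/397 d=-3707/9528
  seg 4: a=1 b=4037/2382 c=-1875/1588 d=625/4764
S(7/2) = -29043/6352

Δ: Δ0=1, Δ1=-4, Δ2=-1, Δ3=5/2, Δ4=-2/3
row 1: diag=4, rhs=-30; c'=1/4, d'=-15/2
row 2: denom=6−1·1/4=23/4; d'=(18−1·-15/2)/(23/4)=102/23
row 3: denom=8−2·8/23=168/23; d'=(21−2·102/23)/(168/23)=93/56
row 4: denom=10−2·23/84=397/42; d'=(-19−2·93/56)/(397/42)=-1875/794
back: M4=-1875/794
back: M3=93/56−23/84·-1875/794=916/397
back: M2=102/23−8/23·916/397=1442/397
back: M1=-15/2−1/4·1442/397=-3338/397
M: M0=0, M1=-3338/397, M2=1442/397, M3=916/397, M4=-1875/794, M5=0
seg 0: a=1, c=M0/2=0, d=(M1−M0)/(6·1)=-1669/1191, b=Δ0−h0·(2M0+M1)/6=2860/1191
seg 1: a=2, c=M1/2=-1669/397, d=(M2−M1)/(6·1)=2390/1191, b=Δ1−h1·(2M1+M2)/6=-2147/1191
seg 2: a=-2, c=M2/2=721/397, d=(M3−M2)/(6·2)=-263/2382, b=Δ2−h2·(2M2+M3)/6=-4991/1191
seg 3: a=-4, c=M3/2=458/397, d=(M4−M3)/(6·2)=-3707/9528, b=Δ3−h3·(2M3+M4)/6=2083/1191
seg 4: a=1, c=M4/2=-1875/1588, d=(M5−M4)/(6·3)=625/4764, b=Δ4−h4·(2M4+M5)/6=4037/2382
t_q=7/2 → seg 2, τ=3/2; S=-2+-4991/1191·τ+721/397·τ²+-263/2382·τ³=-29043/6352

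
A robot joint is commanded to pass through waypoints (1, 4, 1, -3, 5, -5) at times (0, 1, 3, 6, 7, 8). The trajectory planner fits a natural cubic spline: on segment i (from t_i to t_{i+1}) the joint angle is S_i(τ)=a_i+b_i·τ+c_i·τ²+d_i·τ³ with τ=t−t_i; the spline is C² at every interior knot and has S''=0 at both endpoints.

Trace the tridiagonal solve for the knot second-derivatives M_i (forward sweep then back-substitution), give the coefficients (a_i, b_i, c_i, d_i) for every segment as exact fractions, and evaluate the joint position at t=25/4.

Δ: Δ0=3, Δ1=-3/2, Δ2=-4/3, Δ3=8, Δ4=-10
row 1: diag=6, rhs=-27; c'=1/3, d'=-9/2
row 2: denom=10−2·1/3=28/3; d'=(1−2·-9/2)/(28/3)=15/14
row 3: denom=8−3·9/28=197/28; d'=(56−3·15/14)/(197/28)=1478/197
row 4: denom=4−1·28/197=760/197; d'=(-108−1·1478/197)/(760/197)=-11377/380
back: M4=-11377/380
back: M3=1478/197−28/197·-11377/380=1117/95
back: M2=15/14−9/28·1117/95=-1029/380
back: M1=-9/2−1/3·-1029/380=-1367/380
M: M0=0, M1=-1367/380, M2=-1029/380, M3=1117/95, M4=-11377/380, M5=0
seg 0: a=1, c=M0/2=0, d=(M1−M0)/(6·1)=-1367/2280, b=Δ0−h0·(2M0+M1)/6=8207/2280
seg 1: a=4, c=M1/2=-1367/760, d=(M2−M1)/(6·2)=169/2280, b=Δ1−h1·(2M1+M2)/6=2053/1140
seg 2: a=1, c=M2/2=-1029/760, d=(M3−M2)/(6·3)=5497/6840, b=Δ2−h2·(2M2+M3)/6=-1027/228
seg 3: a=-3, c=M3/2=1117/190, d=(M4−M3)/(6·1)=-3169/456, b=Δ3−h3·(2M3+M4)/6=20681/2280
seg 4: a=5, c=M4/2=-11377/760, d=(M5−M4)/(6·1)=11377/2280, b=Δ4−h4·(2M4+M5)/6=-23/1140
t_q=25/4 → seg 3, τ=1/4; S=-3+20681/2280·τ+1117/190·τ²+-3169/456·τ³=-23031/48640

  seg 0: a=1 b=8207/2280 c=0 d=-1367/2280
  seg 1: a=4 b=2053/1140 c=-1367/760 d=169/2280
  seg 2: a=1 b=-1027/228 c=-1029/760 d=5497/6840
  seg 3: a=-3 b=20681/2280 c=1117/190 d=-3169/456
  seg 4: a=5 b=-23/1140 c=-11377/760 d=11377/2280
S(25/4) = -23031/48640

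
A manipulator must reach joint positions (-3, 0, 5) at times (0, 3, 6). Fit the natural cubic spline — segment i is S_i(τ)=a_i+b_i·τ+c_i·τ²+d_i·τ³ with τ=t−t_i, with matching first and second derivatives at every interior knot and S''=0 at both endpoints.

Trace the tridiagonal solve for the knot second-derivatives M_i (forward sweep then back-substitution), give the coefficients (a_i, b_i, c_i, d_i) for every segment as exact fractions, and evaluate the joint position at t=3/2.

Δ: Δ0=1, Δ1=5/3
row 1: diag=12, rhs=4; c'=1/4, d'=1/3
back: M1=1/3
M: M0=0, M1=1/3, M2=0
seg 0: a=-3, c=M0/2=0, d=(M1−M0)/(6·3)=1/54, b=Δ0−h0·(2M0+M1)/6=5/6
seg 1: a=0, c=M1/2=1/6, d=(M2−M1)/(6·3)=-1/54, b=Δ1−h1·(2M1+M2)/6=4/3
t_q=3/2 → seg 0, τ=3/2; S=-3+5/6·τ+0·τ²+1/54·τ³=-27/16

  seg 0: a=-3 b=5/6 c=0 d=1/54
  seg 1: a=0 b=4/3 c=1/6 d=-1/54
S(3/2) = -27/16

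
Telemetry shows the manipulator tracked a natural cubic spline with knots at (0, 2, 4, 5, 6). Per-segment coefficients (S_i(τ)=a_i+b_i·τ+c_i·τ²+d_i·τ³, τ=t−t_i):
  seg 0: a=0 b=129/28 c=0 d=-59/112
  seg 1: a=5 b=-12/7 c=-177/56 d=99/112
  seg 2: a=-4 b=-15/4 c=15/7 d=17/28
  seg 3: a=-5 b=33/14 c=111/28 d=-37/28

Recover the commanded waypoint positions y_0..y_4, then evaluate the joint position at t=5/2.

y_0 = S_0(0) = a_0 = 0
y_1 = S_1(0) = a_1 = 5
y_2 = S_2(0) = a_2 = -4
y_3 = S_3(0) = a_3 = -5
y_4 = S_3(1) = 0
t_q=5/2 is in segment 1 (τ=1/2); S_1(τ)=3103/896

y_0=0 y_1=5 y_2=-4 y_3=-5 y_4=0
S(5/2) = 3103/896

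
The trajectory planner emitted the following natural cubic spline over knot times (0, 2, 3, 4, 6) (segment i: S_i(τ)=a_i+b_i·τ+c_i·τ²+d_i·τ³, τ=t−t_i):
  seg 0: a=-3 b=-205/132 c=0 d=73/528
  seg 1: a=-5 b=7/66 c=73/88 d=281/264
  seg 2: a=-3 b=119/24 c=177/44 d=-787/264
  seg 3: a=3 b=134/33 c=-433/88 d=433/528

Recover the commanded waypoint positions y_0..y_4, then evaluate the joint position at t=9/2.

y_0=-3 y_1=-5 y_2=-3 y_3=3 y_4=-2
S(9/2) = 5495/1408

y_0 = S_0(0) = a_0 = -3
y_1 = S_1(0) = a_1 = -5
y_2 = S_2(0) = a_2 = -3
y_3 = S_3(0) = a_3 = 3
y_4 = S_3(2) = -2
t_q=9/2 is in segment 3 (τ=1/2); S_3(τ)=5495/1408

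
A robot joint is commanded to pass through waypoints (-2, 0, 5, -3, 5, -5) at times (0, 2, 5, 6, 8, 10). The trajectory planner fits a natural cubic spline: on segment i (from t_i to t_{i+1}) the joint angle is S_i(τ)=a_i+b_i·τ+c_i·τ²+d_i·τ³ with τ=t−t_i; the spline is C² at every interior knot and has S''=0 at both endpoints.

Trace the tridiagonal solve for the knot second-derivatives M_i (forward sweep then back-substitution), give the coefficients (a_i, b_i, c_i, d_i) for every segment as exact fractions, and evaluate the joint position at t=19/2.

  seg 0: a=-2 b=-488/2283 c=0 d=2771/9132
  seg 1: a=0 b=7825/2283 c=2771/1522 d=-10993/13698
  seg 2: a=5 b=-33409/4566 c=-4111/761 d=21547/4566
  seg 3: a=-3 b=-9050/2283 c=13325/1522 d=-21793/9132
  seg 4: a=5 b=5521/2283 c=-4234/761 d=2117/2283
S(19/2) = -4635/6088

Δ: Δ0=1, Δ1=5/3, Δ2=-8, Δ3=4, Δ4=-5
row 1: diag=10, rhs=4; c'=3/10, d'=2/5
row 2: denom=8−3·3/10=71/10; d'=(-58−3·2/5)/(71/10)=-592/71
row 3: denom=6−1·10/71=416/71; d'=(72−1·-592/71)/(416/71)=713/52
row 4: denom=8−2·71/208=761/104; d'=(-54−2·713/52)/(761/104)=-8468/761
back: M4=-8468/761
back: M3=713/52−71/208·-8468/761=13325/761
back: M2=-592/71−10/71·13325/761=-8222/761
back: M1=2/5−3/10·-8222/761=2771/761
M: M0=0, M1=2771/761, M2=-8222/761, M3=13325/761, M4=-8468/761, M5=0
seg 0: a=-2, c=M0/2=0, d=(M1−M0)/(6·2)=2771/9132, b=Δ0−h0·(2M0+M1)/6=-488/2283
seg 1: a=0, c=M1/2=2771/1522, d=(M2−M1)/(6·3)=-10993/13698, b=Δ1−h1·(2M1+M2)/6=7825/2283
seg 2: a=5, c=M2/2=-4111/761, d=(M3−M2)/(6·1)=21547/4566, b=Δ2−h2·(2M2+M3)/6=-33409/4566
seg 3: a=-3, c=M3/2=13325/1522, d=(M4−M3)/(6·2)=-21793/9132, b=Δ3−h3·(2M3+M4)/6=-9050/2283
seg 4: a=5, c=M4/2=-4234/761, d=(M5−M4)/(6·2)=2117/2283, b=Δ4−h4·(2M4+M5)/6=5521/2283
t_q=19/2 → seg 4, τ=3/2; S=5+5521/2283·τ+-4234/761·τ²+2117/2283·τ³=-4635/6088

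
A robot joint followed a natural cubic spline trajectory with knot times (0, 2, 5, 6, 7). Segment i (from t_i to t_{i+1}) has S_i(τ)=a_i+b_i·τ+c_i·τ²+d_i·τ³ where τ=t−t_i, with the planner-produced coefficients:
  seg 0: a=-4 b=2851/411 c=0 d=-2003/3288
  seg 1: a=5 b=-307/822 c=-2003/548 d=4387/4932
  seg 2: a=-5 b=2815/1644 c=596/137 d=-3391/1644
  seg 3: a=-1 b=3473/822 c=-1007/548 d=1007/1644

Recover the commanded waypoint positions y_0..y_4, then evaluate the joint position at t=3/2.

y_0 = S_0(0) = a_0 = -4
y_1 = S_1(0) = a_1 = 5
y_2 = S_2(0) = a_2 = -5
y_3 = S_3(0) = a_3 = -1
y_4 = S_3(1) = 2
t_q=3/2 is in segment 0 (τ=3/2); S_0(τ)=38133/8768

y_0=-4 y_1=5 y_2=-5 y_3=-1 y_4=2
S(3/2) = 38133/8768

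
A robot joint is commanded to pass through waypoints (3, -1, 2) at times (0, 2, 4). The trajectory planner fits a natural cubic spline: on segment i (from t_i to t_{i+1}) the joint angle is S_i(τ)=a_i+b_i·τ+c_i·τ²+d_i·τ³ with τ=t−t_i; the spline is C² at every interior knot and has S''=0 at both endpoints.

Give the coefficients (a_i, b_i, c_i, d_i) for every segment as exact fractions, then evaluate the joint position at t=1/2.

  seg 0: a=3 b=-23/8 c=0 d=7/32
  seg 1: a=-1 b=-1/4 c=21/16 d=-7/32
S(1/2) = 407/256

Δ: Δ0=-2, Δ1=3/2
row 1: diag=8, rhs=21; c'=1/4, d'=21/8
back: M1=21/8
M: M0=0, M1=21/8, M2=0
seg 0: a=3, c=M0/2=0, d=(M1−M0)/(6·2)=7/32, b=Δ0−h0·(2M0+M1)/6=-23/8
seg 1: a=-1, c=M1/2=21/16, d=(M2−M1)/(6·2)=-7/32, b=Δ1−h1·(2M1+M2)/6=-1/4
t_q=1/2 → seg 0, τ=1/2; S=3+-23/8·τ+0·τ²+7/32·τ³=407/256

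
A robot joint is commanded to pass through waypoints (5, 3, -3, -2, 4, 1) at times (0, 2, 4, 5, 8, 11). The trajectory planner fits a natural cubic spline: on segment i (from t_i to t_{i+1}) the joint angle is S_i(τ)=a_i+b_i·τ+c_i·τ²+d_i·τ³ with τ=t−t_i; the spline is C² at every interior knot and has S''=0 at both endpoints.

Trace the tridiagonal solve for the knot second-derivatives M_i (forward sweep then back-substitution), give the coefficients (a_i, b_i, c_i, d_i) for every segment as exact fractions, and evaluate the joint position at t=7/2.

Δ: Δ0=-1, Δ1=-3, Δ2=1, Δ3=2, Δ4=-1
row 1: diag=8, rhs=-12; c'=1/4, d'=-3/2
row 2: denom=6−2·1/4=11/2; d'=(24−2·-3/2)/(11/2)=54/11
row 3: denom=8−1·2/11=86/11; d'=(6−1·54/11)/(86/11)=6/43
row 4: denom=12−3·33/86=933/86; d'=(-18−3·6/43)/(933/86)=-528/311
back: M4=-528/311
back: M3=6/43−33/86·-528/311=246/311
back: M2=54/11−2/11·246/311=1482/311
back: M1=-3/2−1/4·1482/311=-837/311
M: M0=0, M1=-837/311, M2=1482/311, M3=246/311, M4=-528/311, M5=0
seg 0: a=5, c=M0/2=0, d=(M1−M0)/(6·2)=-279/1244, b=Δ0−h0·(2M0+M1)/6=-32/311
seg 1: a=3, c=M1/2=-837/622, d=(M2−M1)/(6·2)=773/1244, b=Δ1−h1·(2M1+M2)/6=-869/311
seg 2: a=-3, c=M2/2=741/311, d=(M3−M2)/(6·1)=-206/311, b=Δ2−h2·(2M2+M3)/6=-224/311
seg 3: a=-2, c=M3/2=123/311, d=(M4−M3)/(6·3)=-43/311, b=Δ3−h3·(2M3+M4)/6=640/311
seg 4: a=4, c=M4/2=-264/311, d=(M5−M4)/(6·3)=88/933, b=Δ4−h4·(2M4+M5)/6=217/311
t_q=7/2 → seg 1, τ=3/2; S=3+-869/311·τ+-837/622·τ²+773/1244·τ³=-21117/9952

  seg 0: a=5 b=-32/311 c=0 d=-279/1244
  seg 1: a=3 b=-869/311 c=-837/622 d=773/1244
  seg 2: a=-3 b=-224/311 c=741/311 d=-206/311
  seg 3: a=-2 b=640/311 c=123/311 d=-43/311
  seg 4: a=4 b=217/311 c=-264/311 d=88/933
S(7/2) = -21117/9952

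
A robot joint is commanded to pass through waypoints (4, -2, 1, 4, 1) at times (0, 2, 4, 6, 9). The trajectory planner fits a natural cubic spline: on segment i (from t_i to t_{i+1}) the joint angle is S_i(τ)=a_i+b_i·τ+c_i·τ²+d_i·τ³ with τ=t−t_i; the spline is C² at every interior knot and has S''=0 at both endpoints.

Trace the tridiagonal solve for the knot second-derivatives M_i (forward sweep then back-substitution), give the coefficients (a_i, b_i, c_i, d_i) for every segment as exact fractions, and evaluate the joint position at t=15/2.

  seg 0: a=4 b=-296/71 c=0 d=83/284
  seg 1: a=-2 b=-47/71 c=249/142 d=-191/568
  seg 2: a=1 b=329/142 c=-75/284 d=-41/568
  seg 3: a=4 b=28/71 c=-99/142 d=11/142
S(15/2) = 3731/1136

Δ: Δ0=-3, Δ1=3/2, Δ2=3/2, Δ3=-1
row 1: diag=8, rhs=27; c'=1/4, d'=27/8
row 2: denom=8−2·1/4=15/2; d'=(0−2·27/8)/(15/2)=-9/10
row 3: denom=10−2·4/15=142/15; d'=(-15−2·-9/10)/(142/15)=-99/71
back: M3=-99/71
back: M2=-9/10−4/15·-99/71=-75/142
back: M1=27/8−1/4·-75/142=249/71
M: M0=0, M1=249/71, M2=-75/142, M3=-99/71, M4=0
seg 0: a=4, c=M0/2=0, d=(M1−M0)/(6·2)=83/284, b=Δ0−h0·(2M0+M1)/6=-296/71
seg 1: a=-2, c=M1/2=249/142, d=(M2−M1)/(6·2)=-191/568, b=Δ1−h1·(2M1+M2)/6=-47/71
seg 2: a=1, c=M2/2=-75/284, d=(M3−M2)/(6·2)=-41/568, b=Δ2−h2·(2M2+M3)/6=329/142
seg 3: a=4, c=M3/2=-99/142, d=(M4−M3)/(6·3)=11/142, b=Δ3−h3·(2M3+M4)/6=28/71
t_q=15/2 → seg 3, τ=3/2; S=4+28/71·τ+-99/142·τ²+11/142·τ³=3731/1136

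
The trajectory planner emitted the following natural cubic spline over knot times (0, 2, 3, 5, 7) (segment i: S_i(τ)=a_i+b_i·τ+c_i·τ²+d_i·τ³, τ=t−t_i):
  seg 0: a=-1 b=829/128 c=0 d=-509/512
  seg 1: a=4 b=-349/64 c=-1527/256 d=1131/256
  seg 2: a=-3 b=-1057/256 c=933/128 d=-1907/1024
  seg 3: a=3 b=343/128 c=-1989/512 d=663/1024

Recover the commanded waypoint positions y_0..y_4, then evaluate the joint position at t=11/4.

y_0=-1 y_1=4 y_2=-3 y_3=3 y_4=-2
S(11/4) = -25907/16384

y_0 = S_0(0) = a_0 = -1
y_1 = S_1(0) = a_1 = 4
y_2 = S_2(0) = a_2 = -3
y_3 = S_3(0) = a_3 = 3
y_4 = S_3(2) = -2
t_q=11/4 is in segment 1 (τ=3/4); S_1(τ)=-25907/16384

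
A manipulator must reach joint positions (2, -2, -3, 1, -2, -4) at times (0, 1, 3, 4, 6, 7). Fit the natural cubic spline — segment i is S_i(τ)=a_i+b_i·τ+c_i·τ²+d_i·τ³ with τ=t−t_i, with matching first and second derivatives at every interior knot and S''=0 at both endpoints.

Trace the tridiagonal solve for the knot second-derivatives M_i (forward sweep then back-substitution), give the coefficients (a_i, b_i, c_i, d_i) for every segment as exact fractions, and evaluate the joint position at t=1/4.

  seg 0: a=2 b=-327/76 c=0 d=23/76
  seg 1: a=-2 b=-129/38 c=69/76 d=41/152
  seg 2: a=-3 b=66/19 c=48/19 d=-2
  seg 3: a=1 b=48/19 c=-66/19 d=111/152
  seg 4: a=-2 b=-99/38 c=69/76 d=-23/76
S(1/4) = 4519/4864

Δ: Δ0=-4, Δ1=-1/2, Δ2=4, Δ3=-3/2, Δ4=-2
row 1: diag=6, rhs=21; c'=1/3, d'=7/2
row 2: denom=6−2·1/3=16/3; d'=(27−2·7/2)/(16/3)=15/4
row 3: denom=6−1·3/16=93/16; d'=(-33−1·15/4)/(93/16)=-196/31
row 4: denom=6−2·32/93=494/93; d'=(-3−2·-196/31)/(494/93)=69/38
back: M4=69/38
back: M3=-196/31−32/93·69/38=-132/19
back: M2=15/4−3/16·-132/19=96/19
back: M1=7/2−1/3·96/19=69/38
M: M0=0, M1=69/38, M2=96/19, M3=-132/19, M4=69/38, M5=0
seg 0: a=2, c=M0/2=0, d=(M1−M0)/(6·1)=23/76, b=Δ0−h0·(2M0+M1)/6=-327/76
seg 1: a=-2, c=M1/2=69/76, d=(M2−M1)/(6·2)=41/152, b=Δ1−h1·(2M1+M2)/6=-129/38
seg 2: a=-3, c=M2/2=48/19, d=(M3−M2)/(6·1)=-2, b=Δ2−h2·(2M2+M3)/6=66/19
seg 3: a=1, c=M3/2=-66/19, d=(M4−M3)/(6·2)=111/152, b=Δ3−h3·(2M3+M4)/6=48/19
seg 4: a=-2, c=M4/2=69/76, d=(M5−M4)/(6·1)=-23/76, b=Δ4−h4·(2M4+M5)/6=-99/38
t_q=1/4 → seg 0, τ=1/4; S=2+-327/76·τ+0·τ²+23/76·τ³=4519/4864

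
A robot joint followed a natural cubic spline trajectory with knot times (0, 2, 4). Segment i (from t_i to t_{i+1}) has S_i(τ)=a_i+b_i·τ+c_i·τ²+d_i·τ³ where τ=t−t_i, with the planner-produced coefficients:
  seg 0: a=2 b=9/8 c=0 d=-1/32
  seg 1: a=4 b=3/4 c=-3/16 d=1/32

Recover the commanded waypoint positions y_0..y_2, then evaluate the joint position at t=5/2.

y_0=2 y_1=4 y_2=5
S(5/2) = 1109/256

y_0 = S_0(0) = a_0 = 2
y_1 = S_1(0) = a_1 = 4
y_2 = S_1(2) = 5
t_q=5/2 is in segment 1 (τ=1/2); S_1(τ)=1109/256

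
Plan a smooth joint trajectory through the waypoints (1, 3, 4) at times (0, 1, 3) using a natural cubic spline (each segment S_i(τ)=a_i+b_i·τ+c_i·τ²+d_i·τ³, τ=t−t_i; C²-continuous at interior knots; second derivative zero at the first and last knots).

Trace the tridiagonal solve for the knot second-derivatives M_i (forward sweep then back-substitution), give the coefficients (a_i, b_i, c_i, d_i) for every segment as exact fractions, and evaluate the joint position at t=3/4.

  seg 0: a=1 b=9/4 c=0 d=-1/4
  seg 1: a=3 b=3/2 c=-3/4 d=1/8
S(3/4) = 661/256

Δ: Δ0=2, Δ1=1/2
row 1: diag=6, rhs=-9; c'=1/3, d'=-3/2
back: M1=-3/2
M: M0=0, M1=-3/2, M2=0
seg 0: a=1, c=M0/2=0, d=(M1−M0)/(6·1)=-1/4, b=Δ0−h0·(2M0+M1)/6=9/4
seg 1: a=3, c=M1/2=-3/4, d=(M2−M1)/(6·2)=1/8, b=Δ1−h1·(2M1+M2)/6=3/2
t_q=3/4 → seg 0, τ=3/4; S=1+9/4·τ+0·τ²+-1/4·τ³=661/256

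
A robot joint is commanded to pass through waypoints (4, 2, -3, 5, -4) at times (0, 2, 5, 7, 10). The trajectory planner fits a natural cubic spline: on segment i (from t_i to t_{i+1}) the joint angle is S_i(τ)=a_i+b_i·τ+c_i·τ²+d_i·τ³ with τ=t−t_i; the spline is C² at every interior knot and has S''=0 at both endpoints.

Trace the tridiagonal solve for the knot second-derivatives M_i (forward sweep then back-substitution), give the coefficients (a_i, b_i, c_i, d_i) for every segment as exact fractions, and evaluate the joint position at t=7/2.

  seg 0: a=4 b=-53/145 c=0 d=-23/145
  seg 1: a=2 b=-329/145 c=-138/145 d=1504/3915
  seg 2: a=-3 b=347/145 c=218/87 d=-1481/1740
  seg 3: a=5 b=958/435 c=-2263/870 d=2263/7830
S(7/2) = -326/145

Δ: Δ0=-1, Δ1=-5/3, Δ2=4, Δ3=-3
row 1: diag=10, rhs=-4; c'=3/10, d'=-2/5
row 2: denom=10−3·3/10=91/10; d'=(34−3·-2/5)/(91/10)=352/91
row 3: denom=10−2·20/91=870/91; d'=(-42−2·352/91)/(870/91)=-2263/435
back: M3=-2263/435
back: M2=352/91−20/91·-2263/435=436/87
back: M1=-2/5−3/10·436/87=-276/145
M: M0=0, M1=-276/145, M2=436/87, M3=-2263/435, M4=0
seg 0: a=4, c=M0/2=0, d=(M1−M0)/(6·2)=-23/145, b=Δ0−h0·(2M0+M1)/6=-53/145
seg 1: a=2, c=M1/2=-138/145, d=(M2−M1)/(6·3)=1504/3915, b=Δ1−h1·(2M1+M2)/6=-329/145
seg 2: a=-3, c=M2/2=218/87, d=(M3−M2)/(6·2)=-1481/1740, b=Δ2−h2·(2M2+M3)/6=347/145
seg 3: a=5, c=M3/2=-2263/870, d=(M4−M3)/(6·3)=2263/7830, b=Δ3−h3·(2M3+M4)/6=958/435
t_q=7/2 → seg 1, τ=3/2; S=2+-329/145·τ+-138/145·τ²+1504/3915·τ³=-326/145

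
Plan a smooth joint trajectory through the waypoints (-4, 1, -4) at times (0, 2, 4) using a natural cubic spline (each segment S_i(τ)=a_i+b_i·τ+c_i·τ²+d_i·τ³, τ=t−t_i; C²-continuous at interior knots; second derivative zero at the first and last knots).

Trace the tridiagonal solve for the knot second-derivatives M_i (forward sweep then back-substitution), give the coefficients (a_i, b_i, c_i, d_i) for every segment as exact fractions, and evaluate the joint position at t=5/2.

Δ: Δ0=5/2, Δ1=-5/2
row 1: diag=8, rhs=-30; c'=1/4, d'=-15/4
back: M1=-15/4
M: M0=0, M1=-15/4, M2=0
seg 0: a=-4, c=M0/2=0, d=(M1−M0)/(6·2)=-5/16, b=Δ0−h0·(2M0+M1)/6=15/4
seg 1: a=1, c=M1/2=-15/8, d=(M2−M1)/(6·2)=5/16, b=Δ1−h1·(2M1+M2)/6=0
t_q=5/2 → seg 1, τ=1/2; S=1+0·τ+-15/8·τ²+5/16·τ³=73/128

  seg 0: a=-4 b=15/4 c=0 d=-5/16
  seg 1: a=1 b=0 c=-15/8 d=5/16
S(5/2) = 73/128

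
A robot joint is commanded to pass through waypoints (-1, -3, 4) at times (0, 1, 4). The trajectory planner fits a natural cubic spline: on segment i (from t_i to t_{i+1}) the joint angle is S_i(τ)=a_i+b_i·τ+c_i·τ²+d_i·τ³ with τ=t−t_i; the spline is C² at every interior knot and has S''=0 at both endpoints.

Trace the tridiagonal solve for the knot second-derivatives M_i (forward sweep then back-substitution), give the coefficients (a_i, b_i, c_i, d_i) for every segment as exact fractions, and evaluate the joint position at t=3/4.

  seg 0: a=-1 b=-61/24 c=0 d=13/24
  seg 1: a=-3 b=-11/12 c=13/8 d=-13/72
S(3/4) = -1371/512

Δ: Δ0=-2, Δ1=7/3
row 1: diag=8, rhs=26; c'=3/8, d'=13/4
back: M1=13/4
M: M0=0, M1=13/4, M2=0
seg 0: a=-1, c=M0/2=0, d=(M1−M0)/(6·1)=13/24, b=Δ0−h0·(2M0+M1)/6=-61/24
seg 1: a=-3, c=M1/2=13/8, d=(M2−M1)/(6·3)=-13/72, b=Δ1−h1·(2M1+M2)/6=-11/12
t_q=3/4 → seg 0, τ=3/4; S=-1+-61/24·τ+0·τ²+13/24·τ³=-1371/512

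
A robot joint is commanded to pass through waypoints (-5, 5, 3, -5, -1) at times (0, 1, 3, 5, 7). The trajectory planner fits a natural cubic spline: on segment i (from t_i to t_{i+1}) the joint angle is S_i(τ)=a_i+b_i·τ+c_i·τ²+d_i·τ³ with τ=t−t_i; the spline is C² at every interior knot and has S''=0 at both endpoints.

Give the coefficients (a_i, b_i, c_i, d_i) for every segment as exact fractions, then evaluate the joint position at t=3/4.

  seg 0: a=-5 b=967/82 c=0 d=-147/82
  seg 1: a=5 b=263/41 c=-441/82 d=137/164
  seg 2: a=3 b=-208/41 c=-15/41 d=37/82
  seg 3: a=-5 b=-46/41 c=96/41 d=-16/41
S(3/4) = 16207/5248

Δ: Δ0=10, Δ1=-1, Δ2=-4, Δ3=2
row 1: diag=6, rhs=-66; c'=1/3, d'=-11
row 2: denom=8−2·1/3=22/3; d'=(-18−2·-11)/(22/3)=6/11
row 3: denom=8−2·3/11=82/11; d'=(36−2·6/11)/(82/11)=192/41
back: M3=192/41
back: M2=6/11−3/11·192/41=-30/41
back: M1=-11−1/3·-30/41=-441/41
M: M0=0, M1=-441/41, M2=-30/41, M3=192/41, M4=0
seg 0: a=-5, c=M0/2=0, d=(M1−M0)/(6·1)=-147/82, b=Δ0−h0·(2M0+M1)/6=967/82
seg 1: a=5, c=M1/2=-441/82, d=(M2−M1)/(6·2)=137/164, b=Δ1−h1·(2M1+M2)/6=263/41
seg 2: a=3, c=M2/2=-15/41, d=(M3−M2)/(6·2)=37/82, b=Δ2−h2·(2M2+M3)/6=-208/41
seg 3: a=-5, c=M3/2=96/41, d=(M4−M3)/(6·2)=-16/41, b=Δ3−h3·(2M3+M4)/6=-46/41
t_q=3/4 → seg 0, τ=3/4; S=-5+967/82·τ+0·τ²+-147/82·τ³=16207/5248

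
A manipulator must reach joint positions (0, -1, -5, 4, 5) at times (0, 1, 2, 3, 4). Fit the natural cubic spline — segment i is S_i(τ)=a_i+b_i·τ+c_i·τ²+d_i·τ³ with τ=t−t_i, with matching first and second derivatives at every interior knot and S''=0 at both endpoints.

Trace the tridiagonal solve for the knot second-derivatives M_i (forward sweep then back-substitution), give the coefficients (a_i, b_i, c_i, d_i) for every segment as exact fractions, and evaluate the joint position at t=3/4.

  seg 0: a=0 b=7/8 c=0 d=-15/8
  seg 1: a=-1 b=-19/4 c=-45/8 d=51/8
  seg 2: a=-5 b=25/8 c=27/2 d=-61/8
  seg 3: a=4 b=29/4 c=-75/8 d=25/8
S(3/4) = -69/512

Δ: Δ0=-1, Δ1=-4, Δ2=9, Δ3=1
row 1: diag=4, rhs=-18; c'=1/4, d'=-9/2
row 2: denom=4−1·1/4=15/4; d'=(78−1·-9/2)/(15/4)=22
row 3: denom=4−1·4/15=56/15; d'=(-48−1·22)/(56/15)=-75/4
back: M3=-75/4
back: M2=22−4/15·-75/4=27
back: M1=-9/2−1/4·27=-45/4
M: M0=0, M1=-45/4, M2=27, M3=-75/4, M4=0
seg 0: a=0, c=M0/2=0, d=(M1−M0)/(6·1)=-15/8, b=Δ0−h0·(2M0+M1)/6=7/8
seg 1: a=-1, c=M1/2=-45/8, d=(M2−M1)/(6·1)=51/8, b=Δ1−h1·(2M1+M2)/6=-19/4
seg 2: a=-5, c=M2/2=27/2, d=(M3−M2)/(6·1)=-61/8, b=Δ2−h2·(2M2+M3)/6=25/8
seg 3: a=4, c=M3/2=-75/8, d=(M4−M3)/(6·1)=25/8, b=Δ3−h3·(2M3+M4)/6=29/4
t_q=3/4 → seg 0, τ=3/4; S=0+7/8·τ+0·τ²+-15/8·τ³=-69/512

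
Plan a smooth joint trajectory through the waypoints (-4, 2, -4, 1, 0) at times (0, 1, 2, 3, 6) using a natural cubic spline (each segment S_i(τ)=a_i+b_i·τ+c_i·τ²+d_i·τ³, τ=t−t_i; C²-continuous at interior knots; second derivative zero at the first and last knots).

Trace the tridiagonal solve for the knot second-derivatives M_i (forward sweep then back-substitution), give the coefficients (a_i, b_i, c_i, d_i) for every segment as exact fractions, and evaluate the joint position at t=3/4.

  seg 0: a=-4 b=871/87 c=0 d=-349/87
  seg 1: a=2 b=-176/87 c=-349/29 d=701/87
  seg 2: a=-4 b=-167/87 c=352/29 d=-454/87
  seg 3: a=1 b=583/87 c=-102/29 d=34/87
S(3/4) = 3371/1856

Δ: Δ0=6, Δ1=-6, Δ2=5, Δ3=-1/3
row 1: diag=4, rhs=-72; c'=1/4, d'=-18
row 2: denom=4−1·1/4=15/4; d'=(66−1·-18)/(15/4)=112/5
row 3: denom=8−1·4/15=116/15; d'=(-32−1·112/5)/(116/15)=-204/29
back: M3=-204/29
back: M2=112/5−4/15·-204/29=704/29
back: M1=-18−1/4·704/29=-698/29
M: M0=0, M1=-698/29, M2=704/29, M3=-204/29, M4=0
seg 0: a=-4, c=M0/2=0, d=(M1−M0)/(6·1)=-349/87, b=Δ0−h0·(2M0+M1)/6=871/87
seg 1: a=2, c=M1/2=-349/29, d=(M2−M1)/(6·1)=701/87, b=Δ1−h1·(2M1+M2)/6=-176/87
seg 2: a=-4, c=M2/2=352/29, d=(M3−M2)/(6·1)=-454/87, b=Δ2−h2·(2M2+M3)/6=-167/87
seg 3: a=1, c=M3/2=-102/29, d=(M4−M3)/(6·3)=34/87, b=Δ3−h3·(2M3+M4)/6=583/87
t_q=3/4 → seg 0, τ=3/4; S=-4+871/87·τ+0·τ²+-349/87·τ³=3371/1856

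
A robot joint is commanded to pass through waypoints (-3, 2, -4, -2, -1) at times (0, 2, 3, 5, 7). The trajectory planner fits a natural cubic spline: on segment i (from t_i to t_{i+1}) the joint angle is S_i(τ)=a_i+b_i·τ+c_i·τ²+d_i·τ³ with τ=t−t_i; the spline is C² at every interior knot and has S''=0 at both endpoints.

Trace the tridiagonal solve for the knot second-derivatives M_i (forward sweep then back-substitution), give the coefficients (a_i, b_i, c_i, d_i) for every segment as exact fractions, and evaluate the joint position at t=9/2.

  seg 0: a=-3 b=751/128 c=0 d=-431/512
  seg 1: a=2 b=-271/64 c=-1293/256 d=841/256
  seg 2: a=-4 b=-1147/256 c=615/128 d=-1057/1024
  seg 3: a=-2 b=301/128 c=-711/512 d=237/1024
S(9/2) = -27803/8192

Δ: Δ0=5/2, Δ1=-6, Δ2=1, Δ3=1/2
row 1: diag=6, rhs=-51; c'=1/6, d'=-17/2
row 2: denom=6−1·1/6=35/6; d'=(42−1·-17/2)/(35/6)=303/35
row 3: denom=8−2·12/35=256/35; d'=(-3−2·303/35)/(256/35)=-711/256
back: M3=-711/256
back: M2=303/35−12/35·-711/256=615/64
back: M1=-17/2−1/6·615/64=-1293/128
M: M0=0, M1=-1293/128, M2=615/64, M3=-711/256, M4=0
seg 0: a=-3, c=M0/2=0, d=(M1−M0)/(6·2)=-431/512, b=Δ0−h0·(2M0+M1)/6=751/128
seg 1: a=2, c=M1/2=-1293/256, d=(M2−M1)/(6·1)=841/256, b=Δ1−h1·(2M1+M2)/6=-271/64
seg 2: a=-4, c=M2/2=615/128, d=(M3−M2)/(6·2)=-1057/1024, b=Δ2−h2·(2M2+M3)/6=-1147/256
seg 3: a=-2, c=M3/2=-711/512, d=(M4−M3)/(6·2)=237/1024, b=Δ3−h3·(2M3+M4)/6=301/128
t_q=9/2 → seg 2, τ=3/2; S=-4+-1147/256·τ+615/128·τ²+-1057/1024·τ³=-27803/8192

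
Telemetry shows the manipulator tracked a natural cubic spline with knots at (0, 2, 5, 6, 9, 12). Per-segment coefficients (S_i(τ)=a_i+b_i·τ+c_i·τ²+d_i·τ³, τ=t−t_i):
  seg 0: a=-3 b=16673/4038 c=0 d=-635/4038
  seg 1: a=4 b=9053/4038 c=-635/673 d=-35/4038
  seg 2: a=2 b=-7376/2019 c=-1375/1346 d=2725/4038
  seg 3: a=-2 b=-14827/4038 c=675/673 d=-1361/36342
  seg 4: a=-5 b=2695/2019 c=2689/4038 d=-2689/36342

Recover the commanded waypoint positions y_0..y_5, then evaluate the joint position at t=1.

y_0 = S_0(0) = a_0 = -3
y_1 = S_1(0) = a_1 = 4
y_2 = S_2(0) = a_2 = 2
y_3 = S_3(0) = a_3 = -2
y_4 = S_4(0) = a_4 = -5
y_5 = S_4(3) = 3
t_q=1 is in segment 0 (τ=1); S_0(τ)=654/673

y_0=-3 y_1=4 y_2=2 y_3=-2 y_4=-5 y_5=3
S(1) = 654/673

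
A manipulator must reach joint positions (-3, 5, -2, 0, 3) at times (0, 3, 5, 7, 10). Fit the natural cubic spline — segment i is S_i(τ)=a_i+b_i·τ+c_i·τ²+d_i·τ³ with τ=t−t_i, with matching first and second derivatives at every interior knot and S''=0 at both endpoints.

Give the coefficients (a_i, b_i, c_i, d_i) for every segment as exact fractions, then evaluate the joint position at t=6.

Δ: Δ0=8/3, Δ1=-7/2, Δ2=1, Δ3=1
row 1: diag=10, rhs=-37; c'=1/5, d'=-37/10
row 2: denom=8−2·1/5=38/5; d'=(27−2·-37/10)/(38/5)=86/19
row 3: denom=10−2·5/19=180/19; d'=(0−2·86/19)/(180/19)=-43/45
back: M3=-43/45
back: M2=86/19−5/19·-43/45=43/9
back: M1=-37/10−1/5·43/9=-419/90
M: M0=0, M1=-419/90, M2=43/9, M3=-43/45, M4=0
seg 0: a=-3, c=M0/2=0, d=(M1−M0)/(6·3)=-419/1620, b=Δ0−h0·(2M0+M1)/6=899/180
seg 1: a=5, c=M1/2=-419/180, d=(M2−M1)/(6·2)=283/360, b=Δ1−h1·(2M1+M2)/6=-179/90
seg 2: a=-2, c=M2/2=43/18, d=(M3−M2)/(6·2)=-43/90, b=Δ2−h2·(2M2+M3)/6=-28/15
seg 3: a=0, c=M3/2=-43/90, d=(M4−M3)/(6·3)=43/810, b=Δ3−h3·(2M3+M4)/6=88/45
t_q=6 → seg 2, τ=1; S=-2+-28/15·τ+43/18·τ²+-43/90·τ³=-88/45

  seg 0: a=-3 b=899/180 c=0 d=-419/1620
  seg 1: a=5 b=-179/90 c=-419/180 d=283/360
  seg 2: a=-2 b=-28/15 c=43/18 d=-43/90
  seg 3: a=0 b=88/45 c=-43/90 d=43/810
S(6) = -88/45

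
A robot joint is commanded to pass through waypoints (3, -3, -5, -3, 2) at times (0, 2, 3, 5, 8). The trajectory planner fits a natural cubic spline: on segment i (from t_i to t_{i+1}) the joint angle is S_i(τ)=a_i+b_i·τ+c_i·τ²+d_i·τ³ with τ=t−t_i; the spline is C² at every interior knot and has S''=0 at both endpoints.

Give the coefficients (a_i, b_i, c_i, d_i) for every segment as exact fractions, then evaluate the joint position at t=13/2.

  seg 0: a=3 b=-1549/489 c=0 d=41/978
  seg 1: a=-3 b=-1303/489 c=41/163 d=202/489
  seg 2: a=-5 b=-451/489 c=243/163 d=-259/978
  seg 3: a=-3 b=911/489 c=-16/163 d=16/1467
S(13/2) = -127/326

Δ: Δ0=-3, Δ1=-2, Δ2=1, Δ3=5/3
row 1: diag=6, rhs=6; c'=1/6, d'=1
row 2: denom=6−1·1/6=35/6; d'=(18−1·1)/(35/6)=102/35
row 3: denom=10−2·12/35=326/35; d'=(4−2·102/35)/(326/35)=-32/163
back: M3=-32/163
back: M2=102/35−12/35·-32/163=486/163
back: M1=1−1/6·486/163=82/163
M: M0=0, M1=82/163, M2=486/163, M3=-32/163, M4=0
seg 0: a=3, c=M0/2=0, d=(M1−M0)/(6·2)=41/978, b=Δ0−h0·(2M0+M1)/6=-1549/489
seg 1: a=-3, c=M1/2=41/163, d=(M2−M1)/(6·1)=202/489, b=Δ1−h1·(2M1+M2)/6=-1303/489
seg 2: a=-5, c=M2/2=243/163, d=(M3−M2)/(6·2)=-259/978, b=Δ2−h2·(2M2+M3)/6=-451/489
seg 3: a=-3, c=M3/2=-16/163, d=(M4−M3)/(6·3)=16/1467, b=Δ3−h3·(2M3+M4)/6=911/489
t_q=13/2 → seg 3, τ=3/2; S=-3+911/489·τ+-16/163·τ²+16/1467·τ³=-127/326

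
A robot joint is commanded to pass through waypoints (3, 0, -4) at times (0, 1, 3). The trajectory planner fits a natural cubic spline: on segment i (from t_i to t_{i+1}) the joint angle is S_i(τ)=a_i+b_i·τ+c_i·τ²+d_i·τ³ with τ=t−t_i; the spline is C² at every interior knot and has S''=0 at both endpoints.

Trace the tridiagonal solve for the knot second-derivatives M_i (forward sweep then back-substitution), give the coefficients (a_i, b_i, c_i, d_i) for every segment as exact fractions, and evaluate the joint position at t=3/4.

  seg 0: a=3 b=-19/6 c=0 d=1/6
  seg 1: a=0 b=-8/3 c=1/2 d=-1/12
S(3/4) = 89/128

Δ: Δ0=-3, Δ1=-2
row 1: diag=6, rhs=6; c'=1/3, d'=1
back: M1=1
M: M0=0, M1=1, M2=0
seg 0: a=3, c=M0/2=0, d=(M1−M0)/(6·1)=1/6, b=Δ0−h0·(2M0+M1)/6=-19/6
seg 1: a=0, c=M1/2=1/2, d=(M2−M1)/(6·2)=-1/12, b=Δ1−h1·(2M1+M2)/6=-8/3
t_q=3/4 → seg 0, τ=3/4; S=3+-19/6·τ+0·τ²+1/6·τ³=89/128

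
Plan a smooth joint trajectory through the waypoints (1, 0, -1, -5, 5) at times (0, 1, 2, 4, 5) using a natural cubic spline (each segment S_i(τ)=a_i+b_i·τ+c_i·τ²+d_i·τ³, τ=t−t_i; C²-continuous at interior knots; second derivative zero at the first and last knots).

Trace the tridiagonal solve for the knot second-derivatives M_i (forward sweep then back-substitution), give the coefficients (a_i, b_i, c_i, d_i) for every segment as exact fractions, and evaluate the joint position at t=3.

  seg 0: a=1 b=-76/61 c=0 d=15/61
  seg 1: a=0 b=-31/61 c=45/61 d=-75/61
  seg 2: a=-1 b=-166/61 c=-180/61 d=101/61
  seg 3: a=-5 b=326/61 c=426/61 d=-142/61
S(3) = -306/61

Δ: Δ0=-1, Δ1=-1, Δ2=-2, Δ3=10
row 1: diag=4, rhs=0; c'=1/4, d'=0
row 2: denom=6−1·1/4=23/4; d'=(-6−1·0)/(23/4)=-24/23
row 3: denom=6−2·8/23=122/23; d'=(72−2·-24/23)/(122/23)=852/61
back: M3=852/61
back: M2=-24/23−8/23·852/61=-360/61
back: M1=0−1/4·-360/61=90/61
M: M0=0, M1=90/61, M2=-360/61, M3=852/61, M4=0
seg 0: a=1, c=M0/2=0, d=(M1−M0)/(6·1)=15/61, b=Δ0−h0·(2M0+M1)/6=-76/61
seg 1: a=0, c=M1/2=45/61, d=(M2−M1)/(6·1)=-75/61, b=Δ1−h1·(2M1+M2)/6=-31/61
seg 2: a=-1, c=M2/2=-180/61, d=(M3−M2)/(6·2)=101/61, b=Δ2−h2·(2M2+M3)/6=-166/61
seg 3: a=-5, c=M3/2=426/61, d=(M4−M3)/(6·1)=-142/61, b=Δ3−h3·(2M3+M4)/6=326/61
t_q=3 → seg 2, τ=1; S=-1+-166/61·τ+-180/61·τ²+101/61·τ³=-306/61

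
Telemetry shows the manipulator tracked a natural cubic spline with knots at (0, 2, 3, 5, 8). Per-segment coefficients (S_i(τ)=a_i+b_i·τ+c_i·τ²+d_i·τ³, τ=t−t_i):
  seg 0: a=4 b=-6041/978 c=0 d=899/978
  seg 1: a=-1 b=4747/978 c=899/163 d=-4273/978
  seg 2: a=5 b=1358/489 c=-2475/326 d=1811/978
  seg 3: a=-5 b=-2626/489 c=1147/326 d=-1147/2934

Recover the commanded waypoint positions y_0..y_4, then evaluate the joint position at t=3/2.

y_0=4 y_1=-1 y_2=5 y_3=-5 y_4=0
S(3/2) = -5641/2608

y_0 = S_0(0) = a_0 = 4
y_1 = S_1(0) = a_1 = -1
y_2 = S_2(0) = a_2 = 5
y_3 = S_3(0) = a_3 = -5
y_4 = S_3(3) = 0
t_q=3/2 is in segment 0 (τ=3/2); S_0(τ)=-5641/2608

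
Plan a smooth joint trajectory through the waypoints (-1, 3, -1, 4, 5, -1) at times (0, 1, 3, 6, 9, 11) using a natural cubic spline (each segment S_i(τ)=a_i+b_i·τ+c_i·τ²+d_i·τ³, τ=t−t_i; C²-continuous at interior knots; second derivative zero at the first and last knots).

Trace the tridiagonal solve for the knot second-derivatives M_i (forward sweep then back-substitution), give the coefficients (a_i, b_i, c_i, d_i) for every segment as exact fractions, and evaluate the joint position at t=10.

Δ: Δ0=4, Δ1=-2, Δ2=5/3, Δ3=1/3, Δ4=-3
row 1: diag=6, rhs=-36; c'=1/3, d'=-6
row 2: denom=10−2·1/3=28/3; d'=(22−2·-6)/(28/3)=51/14
row 3: denom=12−3·9/28=309/28; d'=(-8−3·51/14)/(309/28)=-530/309
row 4: denom=10−3·28/103=946/103; d'=(-20−3·-530/309)/(946/103)=-765/473
back: M4=-765/473
back: M3=-530/309−28/103·-765/473=-1810/1419
back: M2=51/14−9/28·-1810/1419=1917/473
back: M1=-6−1/3·1917/473=-3477/473
M: M0=0, M1=-3477/473, M2=1917/473, M3=-1810/1419, M4=-765/473, M5=0
seg 0: a=-1, c=M0/2=0, d=(M1−M0)/(6·1)=-1159/946, b=Δ0−h0·(2M0+M1)/6=4943/946
seg 1: a=3, c=M1/2=-3477/946, d=(M2−M1)/(6·2)=899/946, b=Δ1−h1·(2M1+M2)/6=733/473
seg 2: a=-1, c=M2/2=1917/946, d=(M3−M2)/(6·3)=-7561/25542, b=Δ2−h2·(2M2+M3)/6=-827/473
seg 3: a=4, c=M3/2=-905/1419, d=(M4−M3)/(6·3)=-485/25542, b=Δ3−h3·(2M3+M4)/6=2287/946
seg 4: a=5, c=M4/2=-765/946, d=(M5−M4)/(6·2)=255/1892, b=Δ4−h4·(2M4+M5)/6=-909/473
t_q=10 → seg 4, τ=1; S=5+-909/473·τ+-765/946·τ²+255/1892·τ³=4549/1892

  seg 0: a=-1 b=4943/946 c=0 d=-1159/946
  seg 1: a=3 b=733/473 c=-3477/946 d=899/946
  seg 2: a=-1 b=-827/473 c=1917/946 d=-7561/25542
  seg 3: a=4 b=2287/946 c=-905/1419 d=-485/25542
  seg 4: a=5 b=-909/473 c=-765/946 d=255/1892
S(10) = 4549/1892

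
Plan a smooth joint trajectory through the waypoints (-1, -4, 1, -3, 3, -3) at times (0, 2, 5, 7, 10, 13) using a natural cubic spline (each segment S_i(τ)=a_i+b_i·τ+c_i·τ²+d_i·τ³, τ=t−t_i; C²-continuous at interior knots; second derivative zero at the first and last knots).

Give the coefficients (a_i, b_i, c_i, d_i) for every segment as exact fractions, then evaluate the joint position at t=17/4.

  seg 0: a=-1 b=-16213/6414 c=0 d=824/3207
  seg 1: a=-4 b=3563/6414 c=1648/1069 d=-22537/57726
  seg 2: a=1 b=-2360/3207 c=-12649/6414 d=2865/4276
  seg 3: a=-3 b=-1873/3207 c=6568/3207 d=-11417/28863
  seg 4: a=3 b=3284/3207 c=-4849/3207 d=4849/28863
S(17/4) = 83101/136832

Δ: Δ0=-3/2, Δ1=5/3, Δ2=-2, Δ3=2, Δ4=-2
row 1: diag=10, rhs=19; c'=3/10, d'=19/10
row 2: denom=10−3·3/10=91/10; d'=(-22−3·19/10)/(91/10)=-277/91
row 3: denom=10−2·20/91=870/91; d'=(24−2·-277/91)/(870/91)=1369/435
row 4: denom=12−3·91/290=3207/290; d'=(-24−3·1369/435)/(3207/290)=-9698/3207
back: M4=-9698/3207
back: M3=1369/435−91/290·-9698/3207=13136/3207
back: M2=-277/91−20/91·13136/3207=-12649/3207
back: M1=19/10−3/10·-12649/3207=3296/1069
M: M0=0, M1=3296/1069, M2=-12649/3207, M3=13136/3207, M4=-9698/3207, M5=0
seg 0: a=-1, c=M0/2=0, d=(M1−M0)/(6·2)=824/3207, b=Δ0−h0·(2M0+M1)/6=-16213/6414
seg 1: a=-4, c=M1/2=1648/1069, d=(M2−M1)/(6·3)=-22537/57726, b=Δ1−h1·(2M1+M2)/6=3563/6414
seg 2: a=1, c=M2/2=-12649/6414, d=(M3−M2)/(6·2)=2865/4276, b=Δ2−h2·(2M2+M3)/6=-2360/3207
seg 3: a=-3, c=M3/2=6568/3207, d=(M4−M3)/(6·3)=-11417/28863, b=Δ3−h3·(2M3+M4)/6=-1873/3207
seg 4: a=3, c=M4/2=-4849/3207, d=(M5−M4)/(6·3)=4849/28863, b=Δ4−h4·(2M4+M5)/6=3284/3207
t_q=17/4 → seg 1, τ=9/4; S=-4+3563/6414·τ+1648/1069·τ²+-22537/57726·τ³=83101/136832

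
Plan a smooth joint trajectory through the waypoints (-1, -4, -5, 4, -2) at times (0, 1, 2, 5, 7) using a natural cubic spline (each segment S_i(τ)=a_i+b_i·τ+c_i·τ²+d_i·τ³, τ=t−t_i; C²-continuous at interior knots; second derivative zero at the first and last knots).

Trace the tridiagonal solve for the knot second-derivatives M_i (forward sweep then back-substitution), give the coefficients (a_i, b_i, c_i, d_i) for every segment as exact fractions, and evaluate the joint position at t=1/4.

  seg 0: a=-1 b=-453/137 c=0 d=42/137
  seg 1: a=-4 b=-327/137 c=126/137 d=64/137
  seg 2: a=-5 b=117/137 c=318/137 d=-220/411
  seg 3: a=4 b=45/137 c=-342/137 d=57/137
S(1/4) = -7987/4384

Δ: Δ0=-3, Δ1=-1, Δ2=3, Δ3=-3
row 1: diag=4, rhs=12; c'=1/4, d'=3
row 2: denom=8−1·1/4=31/4; d'=(24−1·3)/(31/4)=84/31
row 3: denom=10−3·12/31=274/31; d'=(-36−3·84/31)/(274/31)=-684/137
back: M3=-684/137
back: M2=84/31−12/31·-684/137=636/137
back: M1=3−1/4·636/137=252/137
M: M0=0, M1=252/137, M2=636/137, M3=-684/137, M4=0
seg 0: a=-1, c=M0/2=0, d=(M1−M0)/(6·1)=42/137, b=Δ0−h0·(2M0+M1)/6=-453/137
seg 1: a=-4, c=M1/2=126/137, d=(M2−M1)/(6·1)=64/137, b=Δ1−h1·(2M1+M2)/6=-327/137
seg 2: a=-5, c=M2/2=318/137, d=(M3−M2)/(6·3)=-220/411, b=Δ2−h2·(2M2+M3)/6=117/137
seg 3: a=4, c=M3/2=-342/137, d=(M4−M3)/(6·2)=57/137, b=Δ3−h3·(2M3+M4)/6=45/137
t_q=1/4 → seg 0, τ=1/4; S=-1+-453/137·τ+0·τ²+42/137·τ³=-7987/4384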